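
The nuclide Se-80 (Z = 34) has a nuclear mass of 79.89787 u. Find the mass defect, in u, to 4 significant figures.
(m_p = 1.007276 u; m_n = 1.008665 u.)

0.7481 u

With 34 protons and 46 neutrons (A = 80):
Total constituent mass: 34 × 1.007276 + 46 × 1.008665 = 80.645974 u
Δm = 80.645974 − 79.89787 = 0.748104 u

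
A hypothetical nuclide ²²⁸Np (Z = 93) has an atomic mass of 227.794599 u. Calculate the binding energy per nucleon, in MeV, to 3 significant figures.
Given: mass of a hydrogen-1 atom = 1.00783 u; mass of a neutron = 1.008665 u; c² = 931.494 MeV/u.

Σm = 93·m(¹H) + 135·m_n = 93.72819 + 136.169775 = 229.897965 u
Δm = 229.897965 − 227.794599 = 2.103366 u
E_B = 2.103366 × 931.494 = 1959.27 MeV
BE/A = 1959.27 MeV / 228 = 8.593 MeV/nucleon

8.59 MeV/nucleon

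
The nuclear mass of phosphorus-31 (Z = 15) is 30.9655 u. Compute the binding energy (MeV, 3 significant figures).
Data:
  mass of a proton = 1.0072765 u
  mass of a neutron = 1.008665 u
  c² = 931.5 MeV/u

263 MeV

Z = 15, so N = A − Z = 31 − 15 = 16.
Mass of separated nucleons = 15(1.0072765) + 16(1.008665) = 15.1091475 + 16.138640 = 31.2477875 u
Δm = 31.2477875 − 30.9655 = 0.2822875 u
Binding energy = Δm·c² = 0.2822875 × 931.5 MeV/u = 262.951 MeV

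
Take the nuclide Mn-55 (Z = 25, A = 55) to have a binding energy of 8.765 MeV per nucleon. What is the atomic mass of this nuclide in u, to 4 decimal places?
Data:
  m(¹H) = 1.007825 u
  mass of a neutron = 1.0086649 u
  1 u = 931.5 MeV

54.9380 u

Total binding energy = 55 × 8.765 = 482.075 MeV
Mass defect = 482.075 MeV / (931.5 MeV/u) = 0.517525 u
Constituent mass = 25(1.007825) + 30(1.0086649) = 55.4555720 u
Atomic mass = 55.4555720 − 0.517525 = 54.9380470 u ≈ 54.9380 u (to 4 decimal places)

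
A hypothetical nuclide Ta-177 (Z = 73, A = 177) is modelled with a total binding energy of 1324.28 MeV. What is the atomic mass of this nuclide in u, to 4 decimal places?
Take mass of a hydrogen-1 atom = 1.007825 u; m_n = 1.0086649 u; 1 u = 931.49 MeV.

Mass defect = 1324.28 MeV / (931.49 MeV/u) = 1.421679 u
Constituent mass = 73(1.007825) + 104(1.0086649) = 178.4723746 u
Atomic mass = 178.4723746 − 1.421679 = 177.0506956 u ≈ 177.0507 u (to 4 decimal places)

177.0507 u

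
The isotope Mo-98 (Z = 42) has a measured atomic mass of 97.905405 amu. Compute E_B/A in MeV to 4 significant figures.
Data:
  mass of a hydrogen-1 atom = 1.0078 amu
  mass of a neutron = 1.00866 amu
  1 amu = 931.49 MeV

The nucleus contains 42 protons and 98 − 42 = 56 neutrons.
Mass of separated nucleons = 42(1.0078) + 56(1.00866) = 42.3276 + 56.48496 = 98.81256 amu
Δm = 98.81256 − 97.905405 = 0.907155 amu
Binding energy = Δm·c² = 0.907155 × 931.49 MeV/amu = 845.006 MeV
BE/A = 845.006 MeV / 98 = 8.623 MeV/nucleon

8.623 MeV/nucleon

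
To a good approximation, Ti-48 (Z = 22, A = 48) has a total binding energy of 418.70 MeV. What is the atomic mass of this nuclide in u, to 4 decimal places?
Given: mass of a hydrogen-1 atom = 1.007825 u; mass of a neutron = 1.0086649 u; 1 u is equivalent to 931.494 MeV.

Mass defect = 418.70 MeV / (931.494 MeV/u) = 0.449493 u
Constituent mass = 22(1.007825) + 26(1.0086649) = 48.3974374 u
Atomic mass = 48.3974374 − 0.449493 = 47.9479444 u ≈ 47.9479 u (to 4 decimal places)

47.9479 u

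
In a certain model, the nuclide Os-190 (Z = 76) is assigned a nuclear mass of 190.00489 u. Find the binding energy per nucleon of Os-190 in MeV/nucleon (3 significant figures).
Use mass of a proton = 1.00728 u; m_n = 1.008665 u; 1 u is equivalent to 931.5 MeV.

Σm = 76·m_p + 114·m_n = 76.55328 + 114.987810 = 191.541090 u
The mass defect is 191.541090 − 190.00489 = 1.536200 u.
E_B = 1.536200 × 931.5 = 1430.97 MeV
Dividing by A = 190 gives 7.531 MeV per nucleon.

7.53 MeV/nucleon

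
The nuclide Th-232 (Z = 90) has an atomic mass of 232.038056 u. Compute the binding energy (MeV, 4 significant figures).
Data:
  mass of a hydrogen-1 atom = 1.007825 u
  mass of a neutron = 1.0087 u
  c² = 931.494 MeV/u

1771 MeV

With 90 protons and 142 neutrons (A = 232):
Total constituent mass: 90 × 1.007825 + 142 × 1.0087 = 233.939650 u
Mass defect Δm = 233.939650 − 232.038056 = 1.901594 u
Converting to energy: 1.901594 u × 931.494 MeV/u = 1771.32 MeV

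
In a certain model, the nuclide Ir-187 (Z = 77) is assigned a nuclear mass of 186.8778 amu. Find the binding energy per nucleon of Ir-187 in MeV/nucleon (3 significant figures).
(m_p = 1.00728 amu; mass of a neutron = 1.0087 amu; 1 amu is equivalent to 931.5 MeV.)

Z = 77, so N = A − Z = 187 − 77 = 110.
Σm = 77·m_p + 110·m_n = 77.56056 + 110.9570 = 188.51756 amu
The mass defect is 188.51756 − 186.8778 = 1.63976 amu.
Binding energy = Δm·c² = 1.63976 × 931.5 MeV/amu = 1527.44 MeV
Dividing by A = 187 gives 8.168 MeV per nucleon.

8.17 MeV/nucleon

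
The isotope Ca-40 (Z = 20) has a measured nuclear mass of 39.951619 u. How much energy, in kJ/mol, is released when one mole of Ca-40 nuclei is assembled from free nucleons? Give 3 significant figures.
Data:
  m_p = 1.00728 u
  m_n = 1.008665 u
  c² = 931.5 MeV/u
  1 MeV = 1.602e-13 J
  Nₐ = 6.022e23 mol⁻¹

Z = 20, so N = A − Z = 40 − 20 = 20.
Total constituent mass: 20 × 1.00728 + 20 × 1.008665 = 40.318900 u
Δm = 40.318900 − 39.951619 = 0.367281 u
E_B = 0.367281 × 931.5 = 342.122 MeV
Per nucleus in joules: 342.122 MeV × 1.602e-13 J/MeV = 5.4808e-11 J
Per mole: 5.4808e-11 J × 6.022e23 mol⁻¹ = 3.3005e+13 J/mol

3.30e+10 kJ/mol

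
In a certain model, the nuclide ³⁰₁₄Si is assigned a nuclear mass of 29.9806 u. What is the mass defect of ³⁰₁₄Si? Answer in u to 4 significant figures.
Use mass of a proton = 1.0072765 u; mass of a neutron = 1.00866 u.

0.2598 u

Z = 14, so N = A − Z = 30 − 14 = 16.
Σm = 14·m_p + 16·m_n = 14.1018710 + 16.13856 = 30.2404310 u
The mass defect is 30.2404310 − 29.9806 = 0.2598310 u.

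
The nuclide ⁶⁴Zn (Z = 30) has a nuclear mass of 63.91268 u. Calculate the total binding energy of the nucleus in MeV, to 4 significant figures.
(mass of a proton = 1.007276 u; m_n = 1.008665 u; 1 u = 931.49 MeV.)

559.1 MeV

Σm = 30·m_p + 34·m_n = 30.218280 + 34.294610 = 64.512890 u
The mass defect is 64.512890 − 63.91268 = 0.600210 u.
Binding energy = Δm·c² = 0.600210 × 931.49 MeV/u = 559.090 MeV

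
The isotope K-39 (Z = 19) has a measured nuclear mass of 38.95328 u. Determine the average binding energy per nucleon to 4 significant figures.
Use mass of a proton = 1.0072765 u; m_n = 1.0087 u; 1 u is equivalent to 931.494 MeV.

8.574 MeV/nucleon

With 19 protons and 20 neutrons (A = 39):
Σm = 19·m_p + 20·m_n = 19.1382535 + 20.1740 = 39.3122535 u
Mass defect Δm = 39.3122535 − 38.95328 = 0.3589735 u
Converting to energy: 0.3589735 u × 931.494 MeV/u = 334.382 MeV
Per nucleon: 334.382 / 39 = 8.574 MeV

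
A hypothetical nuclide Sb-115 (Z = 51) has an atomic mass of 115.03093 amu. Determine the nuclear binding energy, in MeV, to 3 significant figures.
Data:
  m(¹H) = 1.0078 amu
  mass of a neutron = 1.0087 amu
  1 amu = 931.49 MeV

Z = 51, so N = A − Z = 115 − 51 = 64.
Total constituent mass: 51 × 1.0078 + 64 × 1.0087 = 115.9546 amu
Mass defect Δm = 115.9546 − 115.03093 = 0.92367 amu
Converting to energy: 0.92367 amu × 931.49 MeV/amu = 860.389 MeV

860 MeV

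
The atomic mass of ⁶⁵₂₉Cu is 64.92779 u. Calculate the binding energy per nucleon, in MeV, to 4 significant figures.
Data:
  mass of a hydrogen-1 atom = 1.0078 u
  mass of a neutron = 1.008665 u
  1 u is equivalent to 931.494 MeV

8.747 MeV/nucleon

Z = 29, so N = A − Z = 65 − 29 = 36.
Total constituent mass: 29 × 1.0078 + 36 × 1.008665 = 65.538140 u
The mass defect is 65.538140 − 64.92779 = 0.610350 u.
Converting to energy: 0.610350 u × 931.494 MeV/u = 568.537 MeV
Dividing by A = 65 gives 8.747 MeV per nucleon.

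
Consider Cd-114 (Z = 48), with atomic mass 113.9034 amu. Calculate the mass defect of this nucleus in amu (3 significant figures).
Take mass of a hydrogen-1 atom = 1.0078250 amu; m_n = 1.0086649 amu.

Mass of separated nucleons = 48(1.0078250) + 66(1.0086649) = 48.3756000 + 66.5718834 = 114.9474834 amu
Δm = 114.9474834 − 113.9034 = 1.0440834 amu

1.04 amu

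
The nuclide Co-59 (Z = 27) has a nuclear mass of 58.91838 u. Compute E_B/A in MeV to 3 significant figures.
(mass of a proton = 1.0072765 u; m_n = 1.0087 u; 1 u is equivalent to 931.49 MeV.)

Mass of separated nucleons = 27(1.0072765) + 32(1.0087) = 27.1964655 + 32.2784 = 59.4748655 u
Δm = 59.4748655 − 58.91838 = 0.5564855 u
Converting to energy: 0.5564855 u × 931.49 MeV/u = 518.361 MeV
BE/A = 518.361 MeV / 59 = 8.786 MeV/nucleon

8.79 MeV/nucleon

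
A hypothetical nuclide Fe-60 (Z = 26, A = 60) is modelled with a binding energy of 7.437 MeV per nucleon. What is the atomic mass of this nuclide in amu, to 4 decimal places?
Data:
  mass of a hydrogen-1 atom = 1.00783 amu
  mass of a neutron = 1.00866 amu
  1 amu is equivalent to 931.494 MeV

60.0190 amu

Total binding energy = 60 × 7.437 = 446.220 MeV
Mass defect = 446.220 MeV / (931.494 MeV/amu) = 0.479037 amu
Constituent mass = 26(1.00783) + 34(1.00866) = 60.49802 amu
Atomic mass = 60.49802 − 0.479037 = 60.018983 amu ≈ 60.0190 amu (to 4 decimal places)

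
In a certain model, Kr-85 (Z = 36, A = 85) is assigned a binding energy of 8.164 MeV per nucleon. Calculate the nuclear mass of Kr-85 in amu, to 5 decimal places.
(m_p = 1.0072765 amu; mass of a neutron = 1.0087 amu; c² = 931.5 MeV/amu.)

84.94328 amu

Total binding energy = 85 × 8.164 = 693.940 MeV
Mass defect = 693.940 MeV / (931.5 MeV/amu) = 0.7449705 amu
Constituent mass = 36(1.0072765) + 49(1.0087) = 85.6882540 amu
Nuclear mass = 85.6882540 − 0.7449705 = 84.9432835 amu ≈ 84.94328 amu (to 5 decimal places)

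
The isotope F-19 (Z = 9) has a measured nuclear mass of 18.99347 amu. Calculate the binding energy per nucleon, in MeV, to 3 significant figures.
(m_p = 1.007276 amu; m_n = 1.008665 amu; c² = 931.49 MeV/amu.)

The nucleus contains 9 protons and 19 − 9 = 10 neutrons.
Σm = 9·m_p + 10·m_n = 9.065484 + 10.086650 = 19.152134 amu
The mass defect is 19.152134 − 18.99347 = 0.158664 amu.
Converting to energy: 0.158664 amu × 931.49 MeV/amu = 147.794 MeV
BE/A = 147.794 MeV / 19 = 7.779 MeV/nucleon

7.78 MeV/nucleon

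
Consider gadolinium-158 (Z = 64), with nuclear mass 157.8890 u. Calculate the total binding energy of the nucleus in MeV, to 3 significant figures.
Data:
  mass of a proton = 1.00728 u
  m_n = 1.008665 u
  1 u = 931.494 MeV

Z = 64, so N = A − Z = 158 − 64 = 94.
Total constituent mass: 64 × 1.00728 + 94 × 1.008665 = 159.280430 u
Δm = 159.280430 − 157.8890 = 1.391430 u
E_B = 1.391430 × 931.494 = 1296.11 MeV

1300 MeV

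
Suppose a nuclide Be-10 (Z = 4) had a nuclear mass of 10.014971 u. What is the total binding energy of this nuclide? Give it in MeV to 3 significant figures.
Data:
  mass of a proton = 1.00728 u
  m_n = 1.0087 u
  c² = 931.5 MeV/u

Z = 4, so N = A − Z = 10 − 4 = 6.
Mass of separated nucleons = 4(1.00728) + 6(1.0087) = 4.02912 + 6.0522 = 10.08132 u
Δm = 10.08132 − 10.014971 = 0.066349 u
Binding energy = Δm·c² = 0.066349 × 931.5 MeV/u = 61.8041 MeV

61.8 MeV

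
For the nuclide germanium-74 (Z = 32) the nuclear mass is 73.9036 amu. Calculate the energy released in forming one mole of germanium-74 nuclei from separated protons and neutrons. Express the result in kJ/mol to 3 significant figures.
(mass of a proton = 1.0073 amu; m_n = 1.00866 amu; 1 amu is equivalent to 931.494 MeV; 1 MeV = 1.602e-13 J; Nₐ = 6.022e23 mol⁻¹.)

6.23e+10 kJ/mol

Σm = 32·m_p + 42·m_n = 32.2336 + 42.36372 = 74.59732 amu
The mass defect is 74.59732 − 73.9036 = 0.69372 amu.
Converting to energy: 0.69372 amu × 931.494 MeV/amu = 646.196 MeV
Per nucleus in joules: 646.196 MeV × 1.602e-13 J/MeV = 1.0352e-10 J
Per mole: 1.0352e-10 J × 6.022e23 mol⁻¹ = 6.2340e+13 J/mol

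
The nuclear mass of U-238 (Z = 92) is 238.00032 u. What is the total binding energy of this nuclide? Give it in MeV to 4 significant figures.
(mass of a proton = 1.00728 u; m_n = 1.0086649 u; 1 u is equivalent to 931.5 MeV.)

1802 MeV

With 92 protons and 146 neutrons (A = 238):
Total constituent mass: 92 × 1.00728 + 146 × 1.0086649 = 239.9348354 u
The mass defect is 239.9348354 − 238.00032 = 1.9345154 u.
E_B = 1.9345154 × 931.5 = 1802.00 MeV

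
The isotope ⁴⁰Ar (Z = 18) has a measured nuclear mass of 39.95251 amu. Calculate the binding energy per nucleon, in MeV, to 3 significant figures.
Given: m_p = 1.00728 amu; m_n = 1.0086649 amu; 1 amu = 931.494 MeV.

Z = 18, so N = A − Z = 40 − 18 = 22.
Mass of separated nucleons = 18(1.00728) + 22(1.0086649) = 18.13104 + 22.1906278 = 40.3216678 amu
The mass defect is 40.3216678 − 39.95251 = 0.3691578 amu.
E_B = 0.3691578 × 931.494 = 343.868 MeV
BE/A = 343.868 MeV / 40 = 8.597 MeV/nucleon

8.60 MeV/nucleon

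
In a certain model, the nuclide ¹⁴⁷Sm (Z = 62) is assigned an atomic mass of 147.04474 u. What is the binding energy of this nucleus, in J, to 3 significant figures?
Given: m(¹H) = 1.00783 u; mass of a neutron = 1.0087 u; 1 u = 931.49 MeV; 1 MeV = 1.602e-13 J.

Z = 62, so N = A − Z = 147 − 62 = 85.
Total constituent mass: 62 × 1.00783 + 85 × 1.0087 = 148.22496 u
The mass defect is 148.22496 − 147.04474 = 1.18022 u.
Converting to energy: 1.18022 u × 931.49 MeV/u = 1099.36 MeV
In joules: 1099.36 MeV × 1.602e-13 J/MeV = 1.7612e-10 J

1.76e-10 J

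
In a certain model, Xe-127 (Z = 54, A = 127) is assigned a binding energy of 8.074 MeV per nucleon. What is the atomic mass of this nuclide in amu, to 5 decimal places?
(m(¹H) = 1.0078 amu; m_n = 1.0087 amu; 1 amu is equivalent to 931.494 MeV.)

Total binding energy = 127 × 8.074 = 1025.398 MeV
Mass defect = 1025.398 MeV / (931.494 MeV/amu) = 1.1008101 amu
Constituent mass = 54(1.0078) + 73(1.0087) = 128.0563 amu
Atomic mass = 128.0563 − 1.1008101 = 126.9554899 amu ≈ 126.95549 amu (to 5 decimal places)

126.95549 amu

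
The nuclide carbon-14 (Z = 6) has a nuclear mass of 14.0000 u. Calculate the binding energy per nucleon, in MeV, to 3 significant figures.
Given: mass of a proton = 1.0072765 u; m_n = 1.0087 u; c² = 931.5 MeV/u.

Σm = 6·m_p + 8·m_n = 6.0436590 + 8.0696 = 14.1132590 u
Δm = 14.1132590 − 14.0000 = 0.1132590 u
E_B = 0.1132590 × 931.5 = 105.501 MeV
Dividing by A = 14 gives 7.536 MeV per nucleon.

7.54 MeV/nucleon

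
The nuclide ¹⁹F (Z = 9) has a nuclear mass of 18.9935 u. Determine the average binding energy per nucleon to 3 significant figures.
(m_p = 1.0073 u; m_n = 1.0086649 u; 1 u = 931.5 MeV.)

Σm = 9·m_p + 10·m_n = 9.0657 + 10.0866490 = 19.1523490 u
Δm = 19.1523490 − 18.9935 = 0.1588490 u
Converting to energy: 0.1588490 u × 931.5 MeV/u = 147.968 MeV
Dividing by A = 19 gives 7.788 MeV per nucleon.

7.79 MeV/nucleon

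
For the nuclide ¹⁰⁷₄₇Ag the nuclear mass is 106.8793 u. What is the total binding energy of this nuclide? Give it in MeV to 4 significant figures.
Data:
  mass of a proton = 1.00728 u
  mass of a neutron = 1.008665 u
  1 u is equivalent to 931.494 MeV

915.4 MeV

Σm = 47·m_p + 60·m_n = 47.34216 + 60.519900 = 107.862060 u
Mass defect Δm = 107.862060 − 106.8793 = 0.982760 u
E_B = 0.982760 × 931.494 = 915.435 MeV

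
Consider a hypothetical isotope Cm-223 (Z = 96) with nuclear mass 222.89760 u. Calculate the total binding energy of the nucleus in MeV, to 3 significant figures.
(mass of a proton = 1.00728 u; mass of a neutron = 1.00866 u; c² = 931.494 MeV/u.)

Total constituent mass: 96 × 1.00728 + 127 × 1.00866 = 224.79870 u
The mass defect is 224.79870 − 222.89760 = 1.90110 u.
Converting to energy: 1.90110 u × 931.494 MeV/u = 1770.86 MeV

1770 MeV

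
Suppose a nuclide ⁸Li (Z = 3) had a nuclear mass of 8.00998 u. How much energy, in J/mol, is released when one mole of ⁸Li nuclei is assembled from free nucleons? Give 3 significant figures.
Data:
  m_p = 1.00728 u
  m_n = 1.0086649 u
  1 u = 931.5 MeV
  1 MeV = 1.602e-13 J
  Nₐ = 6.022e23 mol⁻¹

Total constituent mass: 3 × 1.00728 + 5 × 1.0086649 = 8.0651645 u
Mass defect Δm = 8.0651645 − 8.00998 = 0.0551845 u
Converting to energy: 0.0551845 u × 931.5 MeV/u = 51.4044 MeV
Per nucleus in joules: 51.4044 MeV × 1.602e-13 J/MeV = 8.2350e-12 J
Per mole: 8.2350e-12 J × 6.022e23 mol⁻¹ = 4.9591e+12 J/mol

4.96e+12 J/mol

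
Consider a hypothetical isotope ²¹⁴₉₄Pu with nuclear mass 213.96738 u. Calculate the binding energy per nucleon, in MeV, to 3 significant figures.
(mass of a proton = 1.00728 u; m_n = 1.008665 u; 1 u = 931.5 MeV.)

Mass of separated nucleons = 94(1.00728) + 120(1.008665) = 94.68432 + 121.039800 = 215.724120 u
Mass defect Δm = 215.724120 − 213.96738 = 1.756740 u
Converting to energy: 1.756740 u × 931.5 MeV/u = 1636.40 MeV
Per nucleon: 1636.40 / 214 = 7.647 MeV

7.65 MeV/nucleon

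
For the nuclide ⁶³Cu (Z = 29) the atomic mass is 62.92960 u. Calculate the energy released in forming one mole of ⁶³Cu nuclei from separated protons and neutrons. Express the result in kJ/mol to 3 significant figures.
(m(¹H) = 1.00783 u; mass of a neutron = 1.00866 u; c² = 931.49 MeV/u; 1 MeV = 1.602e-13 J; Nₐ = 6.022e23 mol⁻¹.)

Σm = 29·m(¹H) + 34·m_n = 29.22707 + 34.29444 = 63.52151 u
The mass defect is 63.52151 − 62.92960 = 0.59191 u.
E_B = 0.59191 × 931.49 = 551.358 MeV
Per nucleus in joules: 551.358 MeV × 1.602e-13 J/MeV = 8.8328e-11 J
Per mole: 8.8328e-11 J × 6.022e23 mol⁻¹ = 5.3191e+13 J/mol

5.32e+10 kJ/mol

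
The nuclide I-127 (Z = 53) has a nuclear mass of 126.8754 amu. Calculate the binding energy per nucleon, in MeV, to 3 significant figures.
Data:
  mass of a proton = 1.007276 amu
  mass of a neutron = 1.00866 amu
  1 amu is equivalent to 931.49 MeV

With 53 protons and 74 neutrons (A = 127):
Total constituent mass: 53 × 1.007276 + 74 × 1.00866 = 128.026468 amu
Δm = 128.026468 − 126.8754 = 1.151068 amu
E_B = 1.151068 × 931.49 = 1072.21 MeV
Dividing by A = 127 gives 8.443 MeV per nucleon.

8.44 MeV/nucleon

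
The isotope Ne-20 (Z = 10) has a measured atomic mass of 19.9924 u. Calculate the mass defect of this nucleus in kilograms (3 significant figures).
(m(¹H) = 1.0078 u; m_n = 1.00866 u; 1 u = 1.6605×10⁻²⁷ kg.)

2.86e-28 kg

Z = 10, so N = A − Z = 20 − 10 = 10.
Total constituent mass: 10 × 1.0078 + 10 × 1.00866 = 20.16460 u
Mass defect Δm = 20.16460 − 19.9924 = 0.17220 u
In SI units: 0.17220 u × 1.6605×10⁻²⁷ kg/u = 2.8594e-28 kg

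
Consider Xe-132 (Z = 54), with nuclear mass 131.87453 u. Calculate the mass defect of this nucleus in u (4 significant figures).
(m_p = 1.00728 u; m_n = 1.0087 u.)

1.197 u

Σm = 54·m_p + 78·m_n = 54.39312 + 78.6786 = 133.07172 u
Mass defect Δm = 133.07172 − 131.87453 = 1.19719 u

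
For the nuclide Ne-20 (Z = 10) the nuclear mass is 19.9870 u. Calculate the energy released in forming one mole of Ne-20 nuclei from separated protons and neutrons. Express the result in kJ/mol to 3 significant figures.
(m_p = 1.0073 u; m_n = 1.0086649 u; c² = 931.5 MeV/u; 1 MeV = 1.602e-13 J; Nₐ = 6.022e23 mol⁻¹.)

Total constituent mass: 10 × 1.0073 + 10 × 1.0086649 = 20.1596490 u
The mass defect is 20.1596490 − 19.9870 = 0.1726490 u.
E_B = 0.1726490 × 931.5 = 160.823 MeV
Per nucleus in joules: 160.823 MeV × 1.602e-13 J/MeV = 2.5764e-11 J
Per mole: 2.5764e-11 J × 6.022e23 mol⁻¹ = 1.5515e+13 J/mol

1.55e+10 kJ/mol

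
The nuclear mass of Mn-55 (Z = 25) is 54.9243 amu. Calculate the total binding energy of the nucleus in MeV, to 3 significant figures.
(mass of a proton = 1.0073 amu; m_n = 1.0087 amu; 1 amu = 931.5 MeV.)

484 MeV

Mass of separated nucleons = 25(1.0073) + 30(1.0087) = 25.1825 + 30.2610 = 55.4435 amu
Mass defect Δm = 55.4435 − 54.9243 = 0.5192 amu
Binding energy = Δm·c² = 0.5192 × 931.5 MeV/amu = 483.635 MeV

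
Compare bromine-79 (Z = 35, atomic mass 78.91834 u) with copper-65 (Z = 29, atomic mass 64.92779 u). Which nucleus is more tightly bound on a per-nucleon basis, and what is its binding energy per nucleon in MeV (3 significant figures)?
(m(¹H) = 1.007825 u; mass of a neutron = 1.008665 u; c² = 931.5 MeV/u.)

copper-65; 8.76 MeV/nucleon

bromine-79: Σm = 35(1.007825) + 44(1.008665) = 79.655135 u; Δm = 0.736795 u; E_B = 686.32 MeV; E_B/A = 8.688 MeV
copper-65: Σm = 29(1.007825) + 36(1.008665) = 65.538865 u; Δm = 0.611075 u; E_B = 569.22 MeV; E_B/A = 8.757 MeV
copper-65 has the higher binding energy per nucleon, so it is the more tightly bound nucleus.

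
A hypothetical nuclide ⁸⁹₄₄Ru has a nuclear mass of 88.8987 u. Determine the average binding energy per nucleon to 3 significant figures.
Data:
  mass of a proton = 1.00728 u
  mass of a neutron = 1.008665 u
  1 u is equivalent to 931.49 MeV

The nucleus contains 44 protons and 89 − 44 = 45 neutrons.
Σm = 44·m_p + 45·m_n = 44.32032 + 45.389925 = 89.710245 u
The mass defect is 89.710245 − 88.8987 = 0.811545 u.
E_B = 0.811545 × 931.49 = 755.946 MeV
Per nucleon: 755.946 / 89 = 8.494 MeV

8.49 MeV/nucleon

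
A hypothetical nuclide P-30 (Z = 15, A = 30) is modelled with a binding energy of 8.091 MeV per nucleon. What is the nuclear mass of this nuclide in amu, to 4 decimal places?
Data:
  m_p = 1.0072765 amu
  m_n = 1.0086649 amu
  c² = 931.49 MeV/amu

Total binding energy = 30 × 8.091 = 242.730 MeV
Mass defect = 242.730 MeV / (931.49 MeV/amu) = 0.260583 amu
Constituent mass = 15(1.0072765) + 15(1.0086649) = 30.2391210 amu
Nuclear mass = 30.2391210 − 0.260583 = 29.9785380 amu ≈ 29.9785 amu (to 4 decimal places)

29.9785 amu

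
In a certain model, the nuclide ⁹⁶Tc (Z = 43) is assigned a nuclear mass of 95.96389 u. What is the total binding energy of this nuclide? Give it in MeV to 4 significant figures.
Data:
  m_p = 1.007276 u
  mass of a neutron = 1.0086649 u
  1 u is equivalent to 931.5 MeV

Σm = 43·m_p + 53·m_n = 43.312868 + 53.4592397 = 96.7721077 u
Δm = 96.7721077 − 95.96389 = 0.8082177 u
Binding energy = Δm·c² = 0.8082177 × 931.5 MeV/u = 752.855 MeV

752.9 MeV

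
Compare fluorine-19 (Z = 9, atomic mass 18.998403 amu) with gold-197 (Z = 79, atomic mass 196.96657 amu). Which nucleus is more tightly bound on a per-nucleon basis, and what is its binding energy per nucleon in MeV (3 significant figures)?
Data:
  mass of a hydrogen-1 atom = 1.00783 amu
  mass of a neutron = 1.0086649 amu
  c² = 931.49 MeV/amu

gold-197; 7.92 MeV/nucleon

fluorine-19: Σm = 9(1.00783) + 10(1.0086649) = 19.1571190 amu; Δm = 0.1587160 amu; E_B = 147.84 MeV; E_B/A = 7.781 MeV
gold-197: Σm = 79(1.00783) + 118(1.0086649) = 198.6410282 amu; Δm = 1.6744582 amu; E_B = 1559.7 MeV; E_B/A = 7.917 MeV
gold-197 has the higher binding energy per nucleon, so it is the more tightly bound nucleus.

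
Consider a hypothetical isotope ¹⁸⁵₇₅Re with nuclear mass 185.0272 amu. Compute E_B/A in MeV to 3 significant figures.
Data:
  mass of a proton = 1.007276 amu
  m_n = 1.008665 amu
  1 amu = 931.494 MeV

7.41 MeV/nucleon

Σm = 75·m_p + 110·m_n = 75.545700 + 110.953150 = 186.498850 amu
Δm = 186.498850 − 185.0272 = 1.471650 amu
E_B = 1.471650 × 931.494 = 1370.83 MeV
BE/A = 1370.83 MeV / 185 = 7.410 MeV/nucleon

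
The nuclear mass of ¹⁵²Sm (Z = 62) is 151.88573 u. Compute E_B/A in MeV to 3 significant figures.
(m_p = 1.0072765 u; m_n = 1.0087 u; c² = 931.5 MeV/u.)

8.26 MeV/nucleon

Mass of separated nucleons = 62(1.0072765) + 90(1.0087) = 62.4511430 + 90.7830 = 153.2341430 u
The mass defect is 153.2341430 − 151.88573 = 1.3484130 u.
Converting to energy: 1.3484130 u × 931.5 MeV/u = 1256.05 MeV
Per nucleon: 1256.05 / 152 = 8.263 MeV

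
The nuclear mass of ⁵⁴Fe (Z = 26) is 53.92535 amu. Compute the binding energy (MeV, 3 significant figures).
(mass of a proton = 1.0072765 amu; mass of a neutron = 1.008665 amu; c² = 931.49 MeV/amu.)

472 MeV

The nucleus contains 26 protons and 54 − 26 = 28 neutrons.
Mass of separated nucleons = 26(1.0072765) + 28(1.008665) = 26.1891890 + 28.242620 = 54.4318090 amu
Mass defect Δm = 54.4318090 − 53.92535 = 0.5064590 amu
Converting to energy: 0.5064590 amu × 931.49 MeV/amu = 471.761 MeV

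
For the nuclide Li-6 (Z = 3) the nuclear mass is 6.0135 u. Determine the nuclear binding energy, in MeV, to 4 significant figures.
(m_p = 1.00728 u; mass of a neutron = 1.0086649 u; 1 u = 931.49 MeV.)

31.98 MeV

Σm = 3·m_p + 3·m_n = 3.02184 + 3.0259947 = 6.0478347 u
Mass defect Δm = 6.0478347 − 6.0135 = 0.0343347 u
Converting to energy: 0.0343347 u × 931.49 MeV/u = 31.9824 MeV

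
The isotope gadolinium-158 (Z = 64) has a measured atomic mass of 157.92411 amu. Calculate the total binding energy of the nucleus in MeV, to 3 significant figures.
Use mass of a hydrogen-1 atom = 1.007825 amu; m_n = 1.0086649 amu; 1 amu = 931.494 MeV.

Total constituent mass: 64 × 1.007825 + 94 × 1.0086649 = 159.3153006 amu
The mass defect is 159.3153006 − 157.92411 = 1.3911906 amu.
Binding energy = Δm·c² = 1.3911906 × 931.494 MeV/amu = 1295.89 MeV

1300 MeV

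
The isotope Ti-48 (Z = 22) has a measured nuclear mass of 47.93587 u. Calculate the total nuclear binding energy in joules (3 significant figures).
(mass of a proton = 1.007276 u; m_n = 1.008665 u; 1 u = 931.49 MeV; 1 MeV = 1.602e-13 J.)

6.71e-11 J

Mass of separated nucleons = 22(1.007276) + 26(1.008665) = 22.160072 + 26.225290 = 48.385362 u
Δm = 48.385362 − 47.93587 = 0.449492 u
E_B = 0.449492 × 931.49 = 418.697 MeV
In joules: 418.697 MeV × 1.602e-13 J/MeV = 6.7075e-11 J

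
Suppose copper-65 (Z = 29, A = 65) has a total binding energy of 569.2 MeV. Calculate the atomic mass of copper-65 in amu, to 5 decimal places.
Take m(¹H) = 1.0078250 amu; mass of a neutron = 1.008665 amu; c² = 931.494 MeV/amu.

Mass defect = 569.2 MeV / (931.494 MeV/amu) = 0.6110614 amu
Constituent mass = 29(1.0078250) + 36(1.008665) = 65.5388650 amu
Atomic mass = 65.5388650 − 0.6110614 = 64.9278036 amu ≈ 64.92780 amu (to 5 decimal places)

64.92780 amu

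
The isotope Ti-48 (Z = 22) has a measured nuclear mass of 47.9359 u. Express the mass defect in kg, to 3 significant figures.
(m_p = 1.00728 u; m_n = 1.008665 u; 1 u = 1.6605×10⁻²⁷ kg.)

7.46e-28 kg

Σm = 22·m_p + 26·m_n = 22.16016 + 26.225290 = 48.385450 u
Mass defect Δm = 48.385450 − 47.9359 = 0.449550 u
In SI units: 0.449550 u × 1.6605×10⁻²⁷ kg/u = 7.4648e-28 kg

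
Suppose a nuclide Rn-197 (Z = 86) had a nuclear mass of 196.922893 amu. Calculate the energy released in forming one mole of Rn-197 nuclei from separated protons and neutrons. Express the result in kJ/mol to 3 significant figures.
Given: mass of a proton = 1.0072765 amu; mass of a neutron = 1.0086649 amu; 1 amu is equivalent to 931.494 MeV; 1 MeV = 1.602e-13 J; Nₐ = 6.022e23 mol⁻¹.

1.50e+11 kJ/mol

Total constituent mass: 86 × 1.0072765 + 111 × 1.0086649 = 198.5875829 amu
Δm = 198.5875829 − 196.922893 = 1.6646899 amu
Converting to energy: 1.6646899 amu × 931.494 MeV/amu = 1550.65 MeV
Per nucleus in joules: 1550.65 MeV × 1.602e-13 J/MeV = 2.4841e-10 J
Per mole: 2.4841e-10 J × 6.022e23 mol⁻¹ = 1.4959e+14 J/mol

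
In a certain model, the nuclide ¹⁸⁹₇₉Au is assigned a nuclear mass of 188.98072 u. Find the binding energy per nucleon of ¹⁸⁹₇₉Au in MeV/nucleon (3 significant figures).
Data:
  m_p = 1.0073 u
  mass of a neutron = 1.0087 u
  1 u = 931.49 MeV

The nucleus contains 79 protons and 189 − 79 = 110 neutrons.
Σm = 79·m_p + 110·m_n = 79.5767 + 110.9570 = 190.5337 u
The mass defect is 190.5337 − 188.98072 = 1.55298 u.
Binding energy = Δm·c² = 1.55298 × 931.49 MeV/u = 1446.59 MeV
Dividing by A = 189 gives 7.654 MeV per nucleon.

7.65 MeV/nucleon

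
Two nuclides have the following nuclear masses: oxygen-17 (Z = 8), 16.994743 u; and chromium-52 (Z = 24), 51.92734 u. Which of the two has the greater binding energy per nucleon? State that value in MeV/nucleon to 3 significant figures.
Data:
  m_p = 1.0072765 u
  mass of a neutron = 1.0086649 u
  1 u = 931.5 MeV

oxygen-17: Σm = 8(1.0072765) + 9(1.0086649) = 17.1361961 u; Δm = 0.1414531 u; E_B = 131.76 MeV; E_B/A = 7.751 MeV
chromium-52: Σm = 24(1.0072765) + 28(1.0086649) = 52.4172532 u; Δm = 0.4899132 u; E_B = 456.35 MeV; E_B/A = 8.776 MeV
chromium-52 has the higher binding energy per nucleon, so it is the more tightly bound nucleus.

chromium-52; 8.78 MeV/nucleon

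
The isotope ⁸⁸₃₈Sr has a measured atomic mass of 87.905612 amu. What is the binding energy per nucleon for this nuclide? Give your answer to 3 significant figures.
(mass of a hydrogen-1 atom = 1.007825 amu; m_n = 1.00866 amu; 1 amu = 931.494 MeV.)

8.73 MeV/nucleon

With 38 protons and 50 neutrons (A = 88):
Total constituent mass: 38 × 1.007825 + 50 × 1.00866 = 88.730350 amu
Δm = 88.730350 − 87.905612 = 0.824738 amu
Binding energy = Δm·c² = 0.824738 × 931.494 MeV/amu = 768.238 MeV
Per nucleon: 768.238 / 88 = 8.730 MeV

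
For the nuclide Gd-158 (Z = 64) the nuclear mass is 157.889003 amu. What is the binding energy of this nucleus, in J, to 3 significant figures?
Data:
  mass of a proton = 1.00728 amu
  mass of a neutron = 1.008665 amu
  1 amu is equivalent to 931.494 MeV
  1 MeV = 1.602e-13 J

2.08e-10 J

Z = 64, so N = A − Z = 158 − 64 = 94.
Total constituent mass: 64 × 1.00728 + 94 × 1.008665 = 159.280430 amu
Δm = 159.280430 − 157.889003 = 1.391427 amu
Binding energy = Δm·c² = 1.391427 × 931.494 MeV/amu = 1296.11 MeV
In joules: 1296.11 MeV × 1.602e-13 J/MeV = 2.0764e-10 J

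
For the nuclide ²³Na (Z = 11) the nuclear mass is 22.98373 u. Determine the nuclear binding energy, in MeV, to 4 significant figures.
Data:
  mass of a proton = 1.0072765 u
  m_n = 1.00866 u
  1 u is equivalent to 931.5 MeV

Σm = 11·m_p + 12·m_n = 11.0800415 + 12.10392 = 23.1839615 u
Δm = 23.1839615 − 22.98373 = 0.2002315 u
Binding energy = Δm·c² = 0.2002315 × 931.5 MeV/u = 186.516 MeV

186.5 MeV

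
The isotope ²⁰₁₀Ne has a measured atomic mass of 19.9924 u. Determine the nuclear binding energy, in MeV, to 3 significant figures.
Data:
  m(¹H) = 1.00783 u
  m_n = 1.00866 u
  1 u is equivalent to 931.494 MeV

161 MeV

Σm = 10·m(¹H) + 10·m_n = 10.07830 + 10.08660 = 20.16490 u
Mass defect Δm = 20.16490 − 19.9924 = 0.17250 u
E_B = 0.17250 × 931.494 = 160.683 MeV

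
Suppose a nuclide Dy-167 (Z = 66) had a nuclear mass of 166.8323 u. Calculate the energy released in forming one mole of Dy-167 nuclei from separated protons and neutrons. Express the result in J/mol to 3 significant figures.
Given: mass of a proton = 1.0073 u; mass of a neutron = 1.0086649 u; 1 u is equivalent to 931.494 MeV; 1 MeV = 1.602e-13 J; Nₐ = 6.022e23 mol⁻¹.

Σm = 66·m_p + 101·m_n = 66.4818 + 101.8751549 = 168.3569549 u
Mass defect Δm = 168.3569549 − 166.8323 = 1.5246549 u
E_B = 1.5246549 × 931.494 = 1420.21 MeV
Per nucleus in joules: 1420.21 MeV × 1.602e-13 J/MeV = 2.2752e-10 J
Per mole: 2.2752e-10 J × 6.022e23 mol⁻¹ = 1.3701e+14 J/mol

1.37e+14 J/mol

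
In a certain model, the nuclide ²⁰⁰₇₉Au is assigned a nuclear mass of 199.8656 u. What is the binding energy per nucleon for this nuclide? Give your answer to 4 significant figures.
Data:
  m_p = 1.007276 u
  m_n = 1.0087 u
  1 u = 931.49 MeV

With 79 protons and 121 neutrons (A = 200):
Total constituent mass: 79 × 1.007276 + 121 × 1.0087 = 201.627504 u
The mass defect is 201.627504 − 199.8656 = 1.761904 u.
E_B = 1.761904 × 931.49 = 1641.20 MeV
BE/A = 1641.20 MeV / 200 = 8.206 MeV/nucleon

8.206 MeV/nucleon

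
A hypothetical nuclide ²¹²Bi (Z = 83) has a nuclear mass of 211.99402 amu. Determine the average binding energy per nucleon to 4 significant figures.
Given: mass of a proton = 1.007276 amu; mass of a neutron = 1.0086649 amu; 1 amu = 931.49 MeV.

Σm = 83·m_p + 129·m_n = 83.603908 + 130.1177721 = 213.7216801 amu
Δm = 213.7216801 − 211.99402 = 1.7276601 amu
Binding energy = Δm·c² = 1.7276601 × 931.49 MeV/amu = 1609.30 MeV
Dividing by A = 212 gives 7.591 MeV per nucleon.

7.591 MeV/nucleon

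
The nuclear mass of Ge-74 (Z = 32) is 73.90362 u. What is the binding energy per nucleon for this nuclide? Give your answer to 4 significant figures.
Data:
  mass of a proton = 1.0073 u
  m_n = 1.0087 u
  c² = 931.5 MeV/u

Total constituent mass: 32 × 1.0073 + 42 × 1.0087 = 74.5990 u
Δm = 74.5990 − 73.90362 = 0.69538 u
E_B = 0.69538 × 931.5 = 647.746 MeV
Dividing by A = 74 gives 8.753 MeV per nucleon.

8.753 MeV/nucleon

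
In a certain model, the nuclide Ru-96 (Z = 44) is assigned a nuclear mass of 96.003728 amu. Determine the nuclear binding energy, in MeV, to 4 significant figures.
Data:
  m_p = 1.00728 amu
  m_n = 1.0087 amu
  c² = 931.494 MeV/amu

716.3 MeV

Total constituent mass: 44 × 1.00728 + 52 × 1.0087 = 96.77272 amu
The mass defect is 96.77272 − 96.003728 = 0.768992 amu.
Binding energy = Δm·c² = 0.768992 × 931.494 MeV/amu = 716.311 MeV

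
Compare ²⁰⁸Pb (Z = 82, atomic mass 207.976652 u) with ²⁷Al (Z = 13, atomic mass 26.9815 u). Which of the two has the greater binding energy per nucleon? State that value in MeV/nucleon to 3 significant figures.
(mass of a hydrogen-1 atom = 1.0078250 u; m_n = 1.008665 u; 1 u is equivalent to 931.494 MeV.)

²⁰⁸Pb: Σm = 82(1.0078250) + 126(1.008665) = 209.7334400 u; Δm = 1.7567880 u; E_B = 1636.4 MeV; E_B/A = 7.867 MeV
²⁷Al: Σm = 13(1.0078250) + 14(1.008665) = 27.2230350 u; Δm = 0.2415350 u; E_B = 224.99 MeV; E_B/A = 8.333 MeV
²⁷Al has the higher binding energy per nucleon, so it is the more tightly bound nucleus.

²⁷Al; 8.33 MeV/nucleon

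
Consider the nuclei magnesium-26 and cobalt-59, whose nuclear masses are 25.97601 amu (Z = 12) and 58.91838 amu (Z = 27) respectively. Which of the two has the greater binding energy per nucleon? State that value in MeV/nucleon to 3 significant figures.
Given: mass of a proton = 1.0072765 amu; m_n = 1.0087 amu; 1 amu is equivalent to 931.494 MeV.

magnesium-26: Σm = 12(1.0072765) + 14(1.0087) = 26.2091180 amu; Δm = 0.2331080 amu; E_B = 217.1387 MeV; E_B/A = 8.351 MeV
cobalt-59: Σm = 27(1.0072765) + 32(1.0087) = 59.4748655 amu; Δm = 0.5564855 amu; E_B = 518.36 MeV; E_B/A = 8.786 MeV
cobalt-59 has the higher binding energy per nucleon, so it is the more tightly bound nucleus.

cobalt-59; 8.79 MeV/nucleon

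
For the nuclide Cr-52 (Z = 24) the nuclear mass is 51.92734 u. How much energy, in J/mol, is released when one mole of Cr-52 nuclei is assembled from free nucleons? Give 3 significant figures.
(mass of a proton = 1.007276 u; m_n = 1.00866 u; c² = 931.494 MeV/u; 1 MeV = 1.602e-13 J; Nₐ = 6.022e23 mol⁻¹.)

4.40e+13 J/mol

The nucleus contains 24 protons and 52 − 24 = 28 neutrons.
Σm = 24·m_p + 28·m_n = 24.174624 + 28.24248 = 52.417104 u
Δm = 52.417104 − 51.92734 = 0.489764 u
Binding energy = Δm·c² = 0.489764 × 931.494 MeV/u = 456.212 MeV
Per nucleus in joules: 456.212 MeV × 1.602e-13 J/MeV = 7.3085e-11 J
Per mole: 7.3085e-11 J × 6.022e23 mol⁻¹ = 4.4012e+13 J/mol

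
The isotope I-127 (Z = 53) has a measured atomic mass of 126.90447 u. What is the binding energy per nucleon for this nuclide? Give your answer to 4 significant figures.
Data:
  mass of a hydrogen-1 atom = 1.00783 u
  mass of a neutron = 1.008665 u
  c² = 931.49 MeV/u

8.447 MeV/nucleon

Z = 53, so N = A − Z = 127 − 53 = 74.
Mass of separated nucleons = 53(1.00783) + 74(1.008665) = 53.41499 + 74.641210 = 128.056200 u
Δm = 128.056200 − 126.90447 = 1.151730 u
E_B = 1.151730 × 931.49 = 1072.82 MeV
Per nucleon: 1072.82 / 127 = 8.447 MeV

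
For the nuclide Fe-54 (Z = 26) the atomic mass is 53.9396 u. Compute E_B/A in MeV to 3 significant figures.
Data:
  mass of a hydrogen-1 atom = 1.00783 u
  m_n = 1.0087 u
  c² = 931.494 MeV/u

With 26 protons and 28 neutrons (A = 54):
Σm = 26·m(¹H) + 28·m_n = 26.20358 + 28.2436 = 54.44718 u
Mass defect Δm = 54.44718 − 53.9396 = 0.50758 u
Converting to energy: 0.50758 u × 931.494 MeV/u = 472.808 MeV
Per nucleon: 472.808 / 54 = 8.756 MeV

8.76 MeV/nucleon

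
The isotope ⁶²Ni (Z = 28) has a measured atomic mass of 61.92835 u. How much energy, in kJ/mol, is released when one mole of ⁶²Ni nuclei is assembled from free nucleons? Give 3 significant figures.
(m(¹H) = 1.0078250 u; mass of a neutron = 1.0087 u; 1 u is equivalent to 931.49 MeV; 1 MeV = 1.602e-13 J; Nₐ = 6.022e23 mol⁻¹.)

The nucleus contains 28 protons and 62 − 28 = 34 neutrons.
Mass of separated nucleons = 28(1.0078250) + 34(1.0087) = 28.2191000 + 34.2958 = 62.5149000 u
The mass defect is 62.5149000 − 61.92835 = 0.5865500 u.
E_B = 0.5865500 × 931.49 = 546.365 MeV
Per nucleus in joules: 546.365 MeV × 1.602e-13 J/MeV = 8.7528e-11 J
Per mole: 8.7528e-11 J × 6.022e23 mol⁻¹ = 5.2709e+13 J/mol

5.27e+10 kJ/mol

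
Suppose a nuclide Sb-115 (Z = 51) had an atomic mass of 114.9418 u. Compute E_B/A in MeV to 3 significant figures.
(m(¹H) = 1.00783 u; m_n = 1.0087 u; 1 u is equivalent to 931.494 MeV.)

Σm = 51·m(¹H) + 64·m_n = 51.39933 + 64.5568 = 115.95613 u
The mass defect is 115.95613 − 114.9418 = 1.01433 u.
Converting to energy: 1.01433 u × 931.494 MeV/u = 944.842 MeV
Dividing by A = 115 gives 8.216 MeV per nucleon.

8.22 MeV/nucleon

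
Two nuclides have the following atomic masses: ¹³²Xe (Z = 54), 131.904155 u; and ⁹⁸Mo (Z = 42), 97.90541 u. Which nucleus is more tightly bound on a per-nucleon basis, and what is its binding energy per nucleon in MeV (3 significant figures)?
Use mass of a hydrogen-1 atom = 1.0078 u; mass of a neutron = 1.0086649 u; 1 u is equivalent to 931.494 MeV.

¹³²Xe: Σm = 54(1.0078) + 78(1.0086649) = 133.0970622 u; Δm = 1.1929072 u; E_B = 1111.2 MeV; E_B/A = 8.418 MeV
⁹⁸Mo: Σm = 42(1.0078) + 56(1.0086649) = 98.8128344 u; Δm = 0.9074244 u; E_B = 845.26 MeV; E_B/A = 8.625 MeV
⁹⁸Mo has the higher binding energy per nucleon, so it is the more tightly bound nucleus.

⁹⁸Mo; 8.63 MeV/nucleon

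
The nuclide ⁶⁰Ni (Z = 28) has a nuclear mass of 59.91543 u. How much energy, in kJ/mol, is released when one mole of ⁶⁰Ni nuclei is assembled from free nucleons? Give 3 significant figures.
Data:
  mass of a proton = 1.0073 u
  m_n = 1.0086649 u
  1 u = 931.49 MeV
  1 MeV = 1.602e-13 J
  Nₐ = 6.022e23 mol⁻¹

5.09e+10 kJ/mol

Σm = 28·m_p + 32·m_n = 28.2044 + 32.2772768 = 60.4816768 u
The mass defect is 60.4816768 − 59.91543 = 0.5662468 u.
Converting to energy: 0.5662468 u × 931.49 MeV/u = 527.453 MeV
Per nucleus in joules: 527.453 MeV × 1.602e-13 J/MeV = 8.4498e-11 J
Per mole: 8.4498e-11 J × 6.022e23 mol⁻¹ = 5.0885e+13 J/mol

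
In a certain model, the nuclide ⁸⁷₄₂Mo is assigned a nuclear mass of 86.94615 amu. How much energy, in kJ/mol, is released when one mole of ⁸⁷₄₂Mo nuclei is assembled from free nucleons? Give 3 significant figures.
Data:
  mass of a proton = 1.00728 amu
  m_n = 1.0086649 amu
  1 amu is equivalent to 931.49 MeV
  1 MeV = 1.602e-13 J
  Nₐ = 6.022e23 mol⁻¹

6.74e+10 kJ/mol

Total constituent mass: 42 × 1.00728 + 45 × 1.0086649 = 87.6956805 amu
The mass defect is 87.6956805 − 86.94615 = 0.7495305 amu.
Converting to energy: 0.7495305 amu × 931.49 MeV/amu = 698.180 MeV
Per nucleus in joules: 698.180 MeV × 1.602e-13 J/MeV = 1.1185e-10 J
Per mole: 1.1185e-10 J × 6.022e23 mol⁻¹ = 6.7356e+13 J/mol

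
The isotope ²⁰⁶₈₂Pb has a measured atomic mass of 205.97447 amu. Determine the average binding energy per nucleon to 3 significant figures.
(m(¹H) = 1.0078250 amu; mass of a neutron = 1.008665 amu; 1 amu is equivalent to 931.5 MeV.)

7.88 MeV/nucleon

Mass of separated nucleons = 82(1.0078250) + 124(1.008665) = 82.6416500 + 125.074460 = 207.7161100 amu
Δm = 207.7161100 − 205.97447 = 1.7416400 amu
Binding energy = Δm·c² = 1.7416400 × 931.5 MeV/amu = 1622.34 MeV
Per nucleon: 1622.34 / 206 = 7.875 MeV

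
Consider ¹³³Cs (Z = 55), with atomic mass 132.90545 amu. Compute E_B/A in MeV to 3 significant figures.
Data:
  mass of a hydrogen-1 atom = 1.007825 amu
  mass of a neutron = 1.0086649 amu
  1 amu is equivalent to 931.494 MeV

8.41 MeV/nucleon

Σm = 55·m(¹H) + 78·m_n = 55.430375 + 78.6758622 = 134.1062372 amu
The mass defect is 134.1062372 − 132.90545 = 1.2007872 amu.
Binding energy = Δm·c² = 1.2007872 × 931.494 MeV/amu = 1118.53 MeV
BE/A = 1118.53 MeV / 133 = 8.410 MeV/nucleon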